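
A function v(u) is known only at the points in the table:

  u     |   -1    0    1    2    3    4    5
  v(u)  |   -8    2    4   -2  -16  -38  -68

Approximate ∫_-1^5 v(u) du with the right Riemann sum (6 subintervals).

-118

Δu = 1.
Sum = 1·[2 + 4 + (-2) + (-16) + (-38) + (-68)] = -118.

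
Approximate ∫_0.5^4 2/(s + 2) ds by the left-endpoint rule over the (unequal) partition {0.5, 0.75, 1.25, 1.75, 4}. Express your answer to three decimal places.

Subinterval widths: 0.25, 0.5, 0.5, 2.25.
Left endpoints: 0.5, 0.75, 1.25, 1.75.
f(0.5) = 0.8, f(0.75) = 8/11, f(1.25) = 8/13, f(1.75) = 8/15.
Sum = Σ Δs_i · f(s_i).
Sum ≈ 2.071.

2.071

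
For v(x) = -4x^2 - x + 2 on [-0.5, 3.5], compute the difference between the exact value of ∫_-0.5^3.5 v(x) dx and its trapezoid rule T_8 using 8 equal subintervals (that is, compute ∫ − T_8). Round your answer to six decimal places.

0.666667

Exact integral: ∫_-0.5^3.5 v(x) dx ≈ -55.33333333.
T_8 = -56.
Error ≈ -55.33333333 − (-56) ≈ 0.666667.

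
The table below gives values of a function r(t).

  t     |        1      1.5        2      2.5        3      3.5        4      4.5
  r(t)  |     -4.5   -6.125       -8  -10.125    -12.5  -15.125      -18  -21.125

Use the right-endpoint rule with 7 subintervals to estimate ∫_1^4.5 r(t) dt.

-45.5

Δt = 0.5.
Sum = 0.5·[(-6.125) + (-8) + (-10.125) + (-12.5) + (-15.125) + (-18) + (-21.125)] = -45.5.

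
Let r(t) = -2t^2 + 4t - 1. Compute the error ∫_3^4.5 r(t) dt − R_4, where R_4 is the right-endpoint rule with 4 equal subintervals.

3.1640625

Exact integral: ∫_3^4.5 r(t) dt = -21.75.
R_4 = -24.9140625.
Error = -21.75 − (-24.9140625) = 3.1640625.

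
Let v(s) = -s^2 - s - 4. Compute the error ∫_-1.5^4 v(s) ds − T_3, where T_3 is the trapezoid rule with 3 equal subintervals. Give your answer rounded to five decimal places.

Exact integral: ∫_-1.5^4 v(s) ds ≈ -51.3333333.
T_3 ≈ -54.4143519.
Error ≈ -51.3333333 − (-54.4143519) ≈ 3.08102.

3.08102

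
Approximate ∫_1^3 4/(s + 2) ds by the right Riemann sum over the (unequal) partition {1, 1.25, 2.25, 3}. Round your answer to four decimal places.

Subinterval widths: 0.25, 1, 0.75.
Right endpoints: 1.25, 2.25, 3.
f(1.25) = 16/13, f(2.25) = 16/17, f(3) = 0.8.
Sum = Σ Δs_i · f(s_i).
Sum ≈ 1.8489.

1.8489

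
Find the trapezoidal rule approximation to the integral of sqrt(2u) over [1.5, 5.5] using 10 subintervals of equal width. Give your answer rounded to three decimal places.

10.425

Δu = (5.5 − 1.5)/10 = 0.4.
f(1.5) ≈ 1.732, f(1.9) ≈ 1.949, f(2.3) ≈ 2.145, f(2.7) ≈ 2.324, f(3.1) ≈ 2.490, f(3.5) ≈ 2.646, f(3.9) ≈ 2.793, f(4.3) ≈ 2.933, f(4.7) ≈ 3.066, f(5.1) ≈ 3.194, f(5.5) ≈ 3.317.
T_10 = (Δu/2)·[f(u_0) + 2f(u_1) + ... + 2f(u_{9}) + f(u_10)].
Sum ≈ 10.425.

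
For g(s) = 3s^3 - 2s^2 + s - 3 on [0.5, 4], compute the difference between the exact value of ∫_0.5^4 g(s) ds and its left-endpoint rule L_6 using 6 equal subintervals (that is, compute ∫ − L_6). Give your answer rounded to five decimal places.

Exact integral: ∫_0.5^4 g(s) ds ≈ 146.7447917.
L_6 ≈ 102.6433738.
Error ≈ 146.7447917 − 102.6433738 ≈ 44.10142.

44.10142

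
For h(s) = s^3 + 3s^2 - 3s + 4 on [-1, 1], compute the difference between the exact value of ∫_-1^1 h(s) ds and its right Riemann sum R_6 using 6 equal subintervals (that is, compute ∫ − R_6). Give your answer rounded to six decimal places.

0.555556

Exact integral: ∫_-1^1 h(s) ds = 10.
R_6 ≈ 9.44444444.
Error ≈ 10 − 9.44444444 ≈ 0.555556.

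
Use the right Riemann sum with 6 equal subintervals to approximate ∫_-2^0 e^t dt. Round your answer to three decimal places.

1.017

Δt = (0 − (-2))/6 = 1/3.
Right endpoints: -5/3, -4/3, -1, -2/3, -1/3, 0.
f(-5/3) ≈ 0.189, f(-4/3) ≈ 0.264, f(-1) ≈ 0.368, f(-2/3) ≈ 0.513, f(-1/3) ≈ 0.717, f(0) ≈ 1.000.
Sum = Δt · [f(-5/3) + f(-4/3) + f(-1) + ...].
Sum ≈ 1.017.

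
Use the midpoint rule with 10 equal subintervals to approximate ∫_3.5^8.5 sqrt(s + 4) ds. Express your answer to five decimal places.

15.77015

Δs = (8.5 − 3.5)/10 = 0.5.
Midpoints: 3.75, 4.25, 4.75, 5.25, 5.75, 6.25, 6.75, 7.25, 7.75, 8.25.
f(3.75) ≈ 2.78388, f(4.25) ≈ 2.87228, f(4.75) ≈ 2.95804, f(5.25) ≈ 3.04138, f(5.75) ≈ 3.12250, f(6.25) ≈ 3.20156, f(6.75) ≈ 3.27872, f(7.25) ≈ 3.35410, f(7.75) ≈ 3.42783, f(8.25) ≈ 3.50000.
Sum = Δs · [f(3.75) + f(4.25) + f(4.75) + ...].
Sum ≈ 15.77015.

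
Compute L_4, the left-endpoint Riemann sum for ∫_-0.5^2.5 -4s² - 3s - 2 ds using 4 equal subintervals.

-24.75

Δs = (2.5 − (-0.5))/4 = 0.75.
Left endpoints: -0.5, 0.25, 1, 1.75.
f(-0.5) = -1.5, f(0.25) = -3, f(1) = -9, f(1.75) = -19.5.
Sum = Δs · [f(-0.5) + f(0.25) + f(1) + f(1.75)].
Sum = -24.75.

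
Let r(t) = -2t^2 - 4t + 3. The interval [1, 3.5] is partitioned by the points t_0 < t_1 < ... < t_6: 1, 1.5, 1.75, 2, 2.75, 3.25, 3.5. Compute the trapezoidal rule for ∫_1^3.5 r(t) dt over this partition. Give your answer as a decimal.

Subinterval widths: 0.5, 0.25, 0.25, 0.75, 0.5, 0.25.
r(1) = -3, r(1.5) = -7.5, r(1.75) = -10.125, r(2) = -13, r(2.75) = -23.125, r(3.25) = -31.125, r(3.5) = -35.5.
On each subinterval the trapezoid contributes (Δt_i/2)·[r(t_{i-1}) + r(t_i)].
Sum = -43.15625.

-43.15625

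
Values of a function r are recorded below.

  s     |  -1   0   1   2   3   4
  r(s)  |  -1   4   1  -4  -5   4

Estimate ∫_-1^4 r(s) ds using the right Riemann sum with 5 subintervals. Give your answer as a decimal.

Δs = 1.
Sum = 1·[4 + 1 + (-4) + (-5) + 4] = 0.

0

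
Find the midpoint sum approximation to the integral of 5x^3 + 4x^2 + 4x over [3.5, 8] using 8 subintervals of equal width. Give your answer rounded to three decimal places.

Δx = (8 − 3.5)/8 = 0.5625.
Midpoints: 3.78125, 4.34375, 4.90625, 5.46875, 6.03125, 6.59375, 7.15625, 7.71875.
f(3.78125) = 11227469/32768, f(4.34375) = 16470527/32768, f(4.90625) = 23147609/32768, f(5.46875) = 31433675/32768, f(6.03125) = 41503685/32768, f(6.59375) = 53532599/32768, f(7.15625) = 67695377/32768, f(7.71875) = 84166979/32768.
Sum = Δx · [f(3.78125) + f(4.34375) + f(4.90625) + ...].
Sum ≈ 5650.714.

5650.714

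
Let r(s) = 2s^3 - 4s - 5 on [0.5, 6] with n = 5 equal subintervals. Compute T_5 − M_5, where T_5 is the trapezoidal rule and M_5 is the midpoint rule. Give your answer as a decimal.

T_5 = 570.5975.
M_5 = 538.154375.
T_5 − M_5 = 32.443125.

32.443125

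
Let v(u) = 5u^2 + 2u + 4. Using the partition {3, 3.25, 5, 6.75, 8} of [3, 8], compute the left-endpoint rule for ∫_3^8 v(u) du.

674.4375

Subinterval widths: 0.25, 1.75, 1.75, 1.25.
Left endpoints: 3, 3.25, 5, 6.75.
v(3) = 55, v(3.25) = 63.3125, v(5) = 139, v(6.75) = 245.3125.
Sum = Σ Δu_i · v(u_i).
Sum = 674.4375.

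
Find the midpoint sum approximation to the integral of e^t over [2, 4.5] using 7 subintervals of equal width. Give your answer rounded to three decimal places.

82.191

Δt = (4.5 − 2)/7 = 5/14.
Midpoints: 61/28, 71/28, 81/28, 3.25, 101/28, 111/28, 121/28.
f(61/28) ≈ 8.834, f(71/28) ≈ 12.625, f(81/28) ≈ 18.045, f(3.25) ≈ 25.790, f(101/28) ≈ 36.861, f(111/28) ≈ 52.683, f(121/28) ≈ 75.296.
Sum = Δt · [f(61/28) + f(71/28) + f(81/28) + ...].
Sum ≈ 82.191.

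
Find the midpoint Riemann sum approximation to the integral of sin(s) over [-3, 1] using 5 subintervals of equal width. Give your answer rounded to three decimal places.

-1.572

Δs = (1 − (-3))/5 = 0.8.
Midpoints: -2.6, -1.8, -1, -0.2, 0.6.
f(-2.6) ≈ -0.516, f(-1.8) ≈ -0.974, f(-1) ≈ -0.841, f(-0.2) ≈ -0.199, f(0.6) ≈ 0.565.
Sum = Δs · [f(-2.6) + f(-1.8) + f(-1) + f(-0.2) + f(0.6)].
Sum ≈ -1.572.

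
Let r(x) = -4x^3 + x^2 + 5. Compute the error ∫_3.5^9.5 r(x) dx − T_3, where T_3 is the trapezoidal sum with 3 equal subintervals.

308

Exact integral: ∫_3.5^9.5 r(x) dx = -7693.5.
T_3 = -8001.5.
Error = -7693.5 − (-8001.5) = 308.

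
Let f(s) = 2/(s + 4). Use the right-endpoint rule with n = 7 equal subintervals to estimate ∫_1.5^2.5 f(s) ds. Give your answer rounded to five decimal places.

0.33014

Δs = (2.5 − 1.5)/7 = 1/7.
Right endpoints: 23/14, 25/14, 27/14, 29/14, 31/14, 33/14, 2.5.
f(23/14) = 28/79, f(25/14) = 28/81, f(27/14) = 28/83, f(29/14) = 28/85, f(31/14) = 28/87, f(33/14) = 28/89, f(2.5) = 4/13.
Sum = Δs · [f(23/14) + f(25/14) + f(27/14) + ...].
Sum ≈ 0.33014.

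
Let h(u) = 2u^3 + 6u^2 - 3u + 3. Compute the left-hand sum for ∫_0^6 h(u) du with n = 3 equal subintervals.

Δu = (6 − 0)/3 = 2.
Left endpoints: 0, 2, 4.
h(0) = 3, h(2) = 37, h(4) = 215.
Sum = Δu · [h(0) + h(2) + h(4)].
Sum = 510.

510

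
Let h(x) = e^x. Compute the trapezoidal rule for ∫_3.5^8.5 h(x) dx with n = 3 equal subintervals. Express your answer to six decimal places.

Δx = (8.5 − 3.5)/3 = 5/3.
h(3.5) ≈ 33.115452, h(31/6) ≈ 175.329431, h(41/6) ≈ 928.279928, h(8.5) ≈ 4914.768840.
T_3 = (Δx/2)·[h(x_0) + 2h(x_1) + 2h(x_2) + h(x_3)].
Sum ≈ 5962.585841.

5962.585841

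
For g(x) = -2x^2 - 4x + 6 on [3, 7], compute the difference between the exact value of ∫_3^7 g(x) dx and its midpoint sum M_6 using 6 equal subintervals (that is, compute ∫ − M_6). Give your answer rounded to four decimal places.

-0.2963

Exact integral: ∫_3^7 g(x) dx ≈ -266.666667.
M_6 ≈ -266.370370.
Error ≈ -266.666667 − (-266.370370) ≈ -0.2963.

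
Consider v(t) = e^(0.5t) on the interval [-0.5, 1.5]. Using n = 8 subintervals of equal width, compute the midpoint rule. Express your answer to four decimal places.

2.6747

Δt = (1.5 − (-0.5))/8 = 0.25.
Midpoints: -0.375, -0.125, 0.125, 0.375, 0.625, 0.875, 1.125, 1.375.
v(-0.375) ≈ 0.8290, v(-0.125) ≈ 0.9394, v(0.125) ≈ 1.0645, v(0.375) ≈ 1.2062, v(0.625) ≈ 1.3668, v(0.875) ≈ 1.5488, v(1.125) ≈ 1.7551, v(1.375) ≈ 1.9887.
Sum = Δt · [v(-0.375) + v(-0.125) + v(0.125) + ...].
Sum ≈ 2.6747.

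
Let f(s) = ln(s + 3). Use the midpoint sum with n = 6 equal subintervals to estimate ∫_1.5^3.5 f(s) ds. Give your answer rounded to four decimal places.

Δs = (3.5 − 1.5)/6 = 1/3.
Midpoints: 5/3, 2, 7/3, 8/3, 3, 10/3.
f(5/3) ≈ 1.5404, f(2) ≈ 1.6094, f(7/3) ≈ 1.6740, f(8/3) ≈ 1.7346, f(3) ≈ 1.7918, f(10/3) ≈ 1.8458.
Sum = Δs · [f(5/3) + f(2) + f(7/3) + ...].
Sum ≈ 3.3987.

3.3987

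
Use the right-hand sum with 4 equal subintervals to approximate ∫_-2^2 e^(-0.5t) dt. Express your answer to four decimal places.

Δt = (2 − (-2))/4 = 1.
Right endpoints: -1, 0, 1, 2.
f(-1) ≈ 1.6487, f(0) ≈ 1.0000, f(1) ≈ 0.6065, f(2) ≈ 0.3679.
Sum = Δt · [f(-1) + f(0) + f(1) + f(2)].
Sum ≈ 3.6231.

3.6231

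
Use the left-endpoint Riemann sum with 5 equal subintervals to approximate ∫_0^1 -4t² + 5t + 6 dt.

7.04

Δt = (1 − 0)/5 = 0.2.
Left endpoints: 0, 0.2, 0.4, 0.6, 0.8.
f(0) = 6, f(0.2) = 6.84, f(0.4) = 7.36, f(0.6) = 7.56, f(0.8) = 7.44.
Sum = Δt · [f(0) + f(0.2) + f(0.4) + f(0.6) + f(0.8)].
Sum = 7.04.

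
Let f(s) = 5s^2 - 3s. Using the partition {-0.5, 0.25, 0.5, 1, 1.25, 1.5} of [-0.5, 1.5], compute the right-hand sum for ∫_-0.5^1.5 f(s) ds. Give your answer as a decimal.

3.3125

Subinterval widths: 0.75, 0.25, 0.5, 0.25, 0.25.
Right endpoints: 0.25, 0.5, 1, 1.25, 1.5.
f(0.25) = -0.4375, f(0.5) = -0.25, f(1) = 2, f(1.25) = 4.0625, f(1.5) = 6.75.
Sum = Σ Δs_i · f(s_i).
Sum = 3.3125.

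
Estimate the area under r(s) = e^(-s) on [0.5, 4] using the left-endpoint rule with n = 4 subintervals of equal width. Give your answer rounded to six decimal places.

Δs = (4 − 0.5)/4 = 0.875.
Left endpoints: 0.5, 1.375, 2.25, 3.125.
r(0.5) ≈ 0.606531, r(1.375) ≈ 0.252840, r(2.25) ≈ 0.105399, r(3.125) ≈ 0.043937.
Sum = Δs · [r(0.5) + r(1.375) + r(2.25) + r(3.125)].
Sum ≈ 0.882618.

0.882618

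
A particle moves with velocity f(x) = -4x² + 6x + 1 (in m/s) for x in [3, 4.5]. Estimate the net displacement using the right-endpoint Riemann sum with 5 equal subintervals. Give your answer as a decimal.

Δx = (4.5 − 3)/5 = 0.3.
Right endpoints: 3.3, 3.6, 3.9, 4.2, 4.5.
f(3.3) = -22.76, f(3.6) = -29.24, f(3.9) = -36.44, f(4.2) = -44.36, f(4.5) = -53.
Sum = Δx · [f(3.3) + f(3.6) + f(3.9) + f(4.2) + f(4.5)].
Sum = -55.74.

-55.74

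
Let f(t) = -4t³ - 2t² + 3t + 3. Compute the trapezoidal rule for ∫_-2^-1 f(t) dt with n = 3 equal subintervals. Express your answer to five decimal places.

Δt = (-1 − (-2))/3 = 1/3.
f(-2) = 21, f(-5/3) = 296/27, f(-4/3) = 133/27, f(-1) = 2.
T_3 = (Δt/2)·[f(t_0) + 2f(t_1) + 2f(t_2) + f(t_3)].
Sum ≈ 9.12963.

9.12963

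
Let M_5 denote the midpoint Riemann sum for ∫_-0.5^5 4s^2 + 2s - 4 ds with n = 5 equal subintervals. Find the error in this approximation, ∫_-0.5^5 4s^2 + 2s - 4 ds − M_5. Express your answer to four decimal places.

Exact integral: ∫_-0.5^5 f(s) ds ≈ 169.583333.
M_5 = 167.365.
Error ≈ 169.583333 − 167.365 ≈ 2.2183.

2.2183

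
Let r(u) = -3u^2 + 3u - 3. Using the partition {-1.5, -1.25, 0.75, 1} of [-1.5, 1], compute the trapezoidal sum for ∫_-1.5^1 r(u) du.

-17.765625

Subinterval widths: 0.25, 2, 0.25.
r(-1.5) = -14.25, r(-1.25) = -11.4375, r(0.75) = -2.4375, r(1) = -3.
On each subinterval the trapezoid contributes (Δu_i/2)·[r(u_{i-1}) + r(u_i)].
Sum = -17.765625.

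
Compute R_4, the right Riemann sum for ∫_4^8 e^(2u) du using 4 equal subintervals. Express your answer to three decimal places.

Δu = (8 − 4)/4 = 1.
Right endpoints: 5, 6, 7, 8.
f(5) ≈ 22026.466, f(6) ≈ 162754.791, f(7) ≈ 1202604.284, f(8) ≈ 8886110.521.
Sum = Δu · [f(5) + f(6) + f(7) + f(8)].
Sum ≈ 10273496.062.

10273496.062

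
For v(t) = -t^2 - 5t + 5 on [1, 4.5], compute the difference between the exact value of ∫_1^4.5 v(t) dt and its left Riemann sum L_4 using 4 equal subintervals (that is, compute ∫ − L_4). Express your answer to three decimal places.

-15.632

Exact integral: ∫_1^4.5 v(t) dt ≈ -60.66667.
L_4 = -45.03515625.
Error ≈ -60.66667 − (-45.03515625) ≈ -15.632.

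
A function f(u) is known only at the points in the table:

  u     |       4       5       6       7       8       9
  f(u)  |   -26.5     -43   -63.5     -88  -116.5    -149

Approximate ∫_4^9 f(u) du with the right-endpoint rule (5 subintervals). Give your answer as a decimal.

-460

Δu = 1.
Sum = 1·[(-43) + (-63.5) + (-88) + (-116.5) + (-149)] = -460.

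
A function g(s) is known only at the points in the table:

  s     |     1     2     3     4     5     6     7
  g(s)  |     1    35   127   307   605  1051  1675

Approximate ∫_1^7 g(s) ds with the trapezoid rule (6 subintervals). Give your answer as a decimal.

2963

Δs = 1.
T_6 = (1/2)·[1 + 2·35 + 2·127 + 2·307 + 2·605 + 2·1051 + 1675] = 2963.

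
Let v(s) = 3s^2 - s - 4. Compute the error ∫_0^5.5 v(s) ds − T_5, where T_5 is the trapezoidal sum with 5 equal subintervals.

Exact integral: ∫_0^5.5 v(s) ds = 129.25.
T_5 = 132.5775.
Error = 129.25 − 132.5775 = -3.3275.

-3.3275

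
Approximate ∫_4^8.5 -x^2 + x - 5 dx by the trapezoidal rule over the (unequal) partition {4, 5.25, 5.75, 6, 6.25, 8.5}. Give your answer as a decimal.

Subinterval widths: 1.25, 0.5, 0.25, 0.25, 2.25.
f(4) = -17, f(5.25) = -27.3125, f(5.75) = -32.3125, f(6) = -35, f(6.25) = -37.8125, f(8.5) = -68.75.
On each subinterval the trapezoid contributes (Δx_i/2)·[f(x_{i-1}) + f(x_i)].
Sum = -180.

-180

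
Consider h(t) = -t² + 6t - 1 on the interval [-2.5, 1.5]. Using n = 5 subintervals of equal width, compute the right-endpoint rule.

-11.56

Δt = (1.5 − (-2.5))/5 = 0.8.
Right endpoints: -1.7, -0.9, -0.1, 0.7, 1.5.
h(-1.7) = -14.09, h(-0.9) = -7.21, h(-0.1) = -1.61, h(0.7) = 2.71, h(1.5) = 5.75.
Sum = Δt · [h(-1.7) + h(-0.9) + h(-0.1) + h(0.7) + h(1.5)].
Sum = -11.56.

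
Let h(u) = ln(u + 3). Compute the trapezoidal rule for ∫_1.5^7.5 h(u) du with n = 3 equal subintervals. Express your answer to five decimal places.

Δu = (7.5 − 1.5)/3 = 2.
h(1.5) ≈ 1.50408, h(3.5) ≈ 1.87180, h(5.5) ≈ 2.14007, h(7.5) ≈ 2.35138.
T_3 = (Δu/2)·[h(u_0) + 2h(u_1) + 2h(u_2) + h(u_3)].
Sum ≈ 11.87919.

11.87919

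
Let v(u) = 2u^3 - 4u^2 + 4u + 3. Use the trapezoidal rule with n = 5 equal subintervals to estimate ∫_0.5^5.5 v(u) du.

Δu = (5.5 − 0.5)/5 = 1.
v(0.5) = 4.25, v(1.5) = 6.75, v(2.5) = 19.25, v(3.5) = 53.75, v(4.5) = 122.25, v(5.5) = 236.75.
T_5 = (Δu/2)·[v(u_0) + 2v(u_1) + ... + 2v(u_{4}) + v(u_5)].
Sum = 322.5.

322.5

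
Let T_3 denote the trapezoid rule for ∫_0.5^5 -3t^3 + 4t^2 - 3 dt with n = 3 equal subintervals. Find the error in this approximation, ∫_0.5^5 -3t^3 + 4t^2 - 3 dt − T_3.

Exact integral: ∫_0.5^5 f(t) dt = -315.703125.
T_3 = -350.71875.
Error = -315.703125 − (-350.71875) = 35.015625.

35.015625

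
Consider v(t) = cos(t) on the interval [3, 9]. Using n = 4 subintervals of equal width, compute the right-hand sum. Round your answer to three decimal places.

0.277

Δt = (9 − 3)/4 = 1.5.
Right endpoints: 4.5, 6, 7.5, 9.
v(4.5) ≈ -0.211, v(6) ≈ 0.960, v(7.5) ≈ 0.347, v(9) ≈ -0.911.
Sum = Δt · [v(4.5) + v(6) + v(7.5) + v(9)].
Sum ≈ 0.277.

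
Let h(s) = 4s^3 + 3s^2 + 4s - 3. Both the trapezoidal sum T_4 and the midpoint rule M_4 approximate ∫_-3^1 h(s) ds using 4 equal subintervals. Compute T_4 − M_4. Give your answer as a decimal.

-9

T_4 = -86.
M_4 = -77.
T_4 − M_4 = -9.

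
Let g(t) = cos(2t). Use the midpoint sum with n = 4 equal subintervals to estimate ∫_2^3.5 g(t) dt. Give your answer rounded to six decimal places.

Δt = (3.5 − 2)/4 = 0.375.
Midpoints: 2.1875, 2.5625, 2.9375, 3.3125.
g(2.1875) ≈ -0.331024, g(2.5625) ≈ 0.401003, g(2.9375) ≈ 0.917843, g(3.3125) ≈ 0.942148.
Sum = Δt · [g(2.1875) + g(2.5625) + g(2.9375) + g(3.3125)].
Sum ≈ 0.723738.

0.723738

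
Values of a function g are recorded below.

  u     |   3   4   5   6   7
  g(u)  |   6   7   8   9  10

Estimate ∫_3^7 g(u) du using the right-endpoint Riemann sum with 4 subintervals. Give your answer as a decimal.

Δu = 1.
Sum = 1·[7 + 8 + 9 + 10] = 34.

34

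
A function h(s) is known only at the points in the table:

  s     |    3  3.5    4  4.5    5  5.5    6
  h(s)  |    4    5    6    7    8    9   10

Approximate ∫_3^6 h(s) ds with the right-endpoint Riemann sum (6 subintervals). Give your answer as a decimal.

22.5

Δs = 0.5.
Sum = 0.5·[5 + 6 + 7 + 8 + 9 + 10] = 22.5.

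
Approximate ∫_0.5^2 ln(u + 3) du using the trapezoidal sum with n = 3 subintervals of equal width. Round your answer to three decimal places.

Δu = (2 − 0.5)/3 = 0.5.
f(0.5) ≈ 1.253, f(1) ≈ 1.386, f(1.5) ≈ 1.504, f(2) ≈ 1.609.
T_3 = (Δu/2)·[f(u_0) + 2f(u_1) + 2f(u_2) + f(u_3)].
Sum ≈ 2.161.

2.161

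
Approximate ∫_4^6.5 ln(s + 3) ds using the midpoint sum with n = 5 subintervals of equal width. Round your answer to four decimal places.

Δs = (6.5 − 4)/5 = 0.5.
Midpoints: 4.25, 4.75, 5.25, 5.75, 6.25.
f(4.25) ≈ 1.9810, f(4.75) ≈ 2.0477, f(5.25) ≈ 2.1102, f(5.75) ≈ 2.1691, f(6.25) ≈ 2.2246.
Sum = Δs · [f(4.25) + f(4.75) + f(5.25) + f(5.75) + f(6.25)].
Sum ≈ 5.2663.

5.2663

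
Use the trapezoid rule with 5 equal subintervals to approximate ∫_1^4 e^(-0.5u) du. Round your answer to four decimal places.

Δu = (4 − 1)/5 = 0.6.
f(1) ≈ 0.6065, f(1.6) ≈ 0.4493, f(2.2) ≈ 0.3329, f(2.8) ≈ 0.2466, f(3.4) ≈ 0.1827, f(4) ≈ 0.1353.
T_5 = (Δu/2)·[f(u_0) + 2f(u_1) + ... + 2f(u_{4}) + f(u_5)].
Sum ≈ 0.9494.

0.9494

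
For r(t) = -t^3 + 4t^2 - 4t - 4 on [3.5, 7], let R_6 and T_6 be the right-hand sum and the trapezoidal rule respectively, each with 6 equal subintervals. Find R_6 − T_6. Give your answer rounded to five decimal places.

-48.74479

R_6 ≈ -301.1448206.
T_6 ≈ -252.4000289.
R_6 − T_6 ≈ -48.74479.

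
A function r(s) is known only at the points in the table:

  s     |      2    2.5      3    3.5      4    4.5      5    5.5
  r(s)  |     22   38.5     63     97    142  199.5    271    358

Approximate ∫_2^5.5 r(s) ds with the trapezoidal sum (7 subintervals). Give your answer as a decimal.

Δs = 0.5.
T_7 = (0.5/2)·[22 + 2·38.5 + 2·63 + 2·97 + 2·142 + 2·199.5 + 2·271 + 358] = 500.5.

500.5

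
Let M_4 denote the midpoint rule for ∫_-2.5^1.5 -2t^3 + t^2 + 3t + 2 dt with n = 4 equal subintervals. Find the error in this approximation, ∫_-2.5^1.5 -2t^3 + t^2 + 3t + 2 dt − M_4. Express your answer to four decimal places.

1.3333

Exact integral: ∫_-2.5^1.5 f(t) dt ≈ 25.333333.
M_4 = 24.
Error ≈ 25.333333 − 24 ≈ 1.3333.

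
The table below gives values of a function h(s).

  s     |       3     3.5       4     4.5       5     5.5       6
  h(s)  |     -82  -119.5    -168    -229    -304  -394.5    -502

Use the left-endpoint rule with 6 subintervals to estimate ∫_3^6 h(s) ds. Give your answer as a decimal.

-648.5

Δs = 0.5.
Sum = 0.5·[(-82) + (-119.5) + (-168) + (-229) + (-304) + (-394.5)] = -648.5.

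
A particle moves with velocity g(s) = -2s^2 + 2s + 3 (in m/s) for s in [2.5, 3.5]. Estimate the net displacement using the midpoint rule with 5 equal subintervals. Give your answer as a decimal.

Δs = (3.5 − 2.5)/5 = 0.2.
Midpoints: 2.6, 2.8, 3, 3.2, 3.4.
g(2.6) = -5.32, g(2.8) = -7.08, g(3) = -9, g(3.2) = -11.08, g(3.4) = -13.32.
Sum = Δs · [g(2.6) + g(2.8) + g(3) + g(3.2) + g(3.4)].
Sum = -9.16.

-9.16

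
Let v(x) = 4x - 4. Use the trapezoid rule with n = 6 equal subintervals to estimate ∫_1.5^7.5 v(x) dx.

84

Δx = (7.5 − 1.5)/6 = 1.
v(1.5) = 2, v(2.5) = 6, v(3.5) = 10, v(4.5) = 14, v(5.5) = 18, v(6.5) = 22, v(7.5) = 26.
T_6 = (Δx/2)·[v(x_0) + 2v(x_1) + ... + 2v(x_{5}) + v(x_6)].
Sum = 84.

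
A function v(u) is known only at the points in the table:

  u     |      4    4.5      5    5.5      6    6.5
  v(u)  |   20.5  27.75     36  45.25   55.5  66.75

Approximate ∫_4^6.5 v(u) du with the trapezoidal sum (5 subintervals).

104.0625

Δu = 0.5.
T_5 = (0.5/2)·[20.5 + 2·27.75 + 2·36 + 2·45.25 + 2·55.5 + 66.75] = 104.0625.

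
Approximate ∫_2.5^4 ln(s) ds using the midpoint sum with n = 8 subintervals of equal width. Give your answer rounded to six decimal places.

Δs = (4 − 2.5)/8 = 0.1875.
Midpoints: 2.59375, 2.78125, 2.96875, 3.15625, 3.34375, 3.53125, 3.71875, 3.90625.
f(2.59375) ≈ 0.953105, f(2.78125) ≈ 1.022900, f(2.96875) ≈ 1.088141, f(3.15625) ≈ 1.149385, f(3.34375) ≈ 1.207093, f(3.53125) ≈ 1.261652, f(3.71875) ≈ 1.313388, f(3.90625) ≈ 1.362578.
Sum = Δs · [f(2.59375) + f(2.78125) + f(2.96875) + ...].
Sum ≈ 1.754670.

1.754670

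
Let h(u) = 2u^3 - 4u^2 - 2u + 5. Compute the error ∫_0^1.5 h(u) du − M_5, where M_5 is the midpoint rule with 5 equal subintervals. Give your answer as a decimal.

0.005625

Exact integral: ∫_0^1.5 h(u) du = 3.28125.
M_5 = 3.275625.
Error = 3.28125 − 3.275625 = 0.005625.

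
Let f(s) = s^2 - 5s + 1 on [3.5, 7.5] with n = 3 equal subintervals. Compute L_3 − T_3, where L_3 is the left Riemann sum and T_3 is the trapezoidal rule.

L_3 ≈ 5.518519.
T_3 ≈ 21.518519.
L_3 − T_3 = -16.

-16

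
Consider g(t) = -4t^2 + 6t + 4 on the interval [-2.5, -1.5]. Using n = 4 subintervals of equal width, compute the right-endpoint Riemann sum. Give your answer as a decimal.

Δt = (-1.5 − (-2.5))/4 = 0.25.
Right endpoints: -2.25, -2, -1.75, -1.5.
g(-2.25) = -29.75, g(-2) = -24, g(-1.75) = -18.75, g(-1.5) = -14.
Sum = Δt · [g(-2.25) + g(-2) + g(-1.75) + g(-1.5)].
Sum = -21.625.

-21.625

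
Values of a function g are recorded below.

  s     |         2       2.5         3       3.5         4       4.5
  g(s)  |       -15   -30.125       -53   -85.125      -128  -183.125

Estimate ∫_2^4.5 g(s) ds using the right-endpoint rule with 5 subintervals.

-239.6875

Δs = 0.5.
Sum = 0.5·[(-30.125) + (-53) + (-85.125) + (-128) + (-183.125)] = -239.6875.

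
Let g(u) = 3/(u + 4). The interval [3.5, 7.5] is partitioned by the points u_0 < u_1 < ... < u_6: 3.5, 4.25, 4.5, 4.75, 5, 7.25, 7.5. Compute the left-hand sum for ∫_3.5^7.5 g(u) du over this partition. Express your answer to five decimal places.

Subinterval widths: 0.75, 0.25, 0.25, 0.25, 2.25, 0.25.
Left endpoints: 3.5, 4.25, 4.5, 4.75, 5, 7.25.
g(3.5) = 0.4, g(4.25) = 4/11, g(4.5) = 6/17, g(4.75) = 12/35, g(5) = 1/3, g(7.25) = 4/15.
Sum = Σ Δu_i · g(u_i).
Sum ≈ 1.38153.

1.38153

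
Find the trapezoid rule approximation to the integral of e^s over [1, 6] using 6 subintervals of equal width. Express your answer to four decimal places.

423.6357

Δs = (6 − 1)/6 = 5/6.
f(1) ≈ 2.7183, f(11/6) ≈ 6.2547, f(8/3) ≈ 14.3919, f(3.5) ≈ 33.1155, f(13/3) ≈ 76.1979, f(31/6) ≈ 175.3294, f(6) ≈ 403.4288.
T_6 = (Δs/2)·[f(s_0) + 2f(s_1) + ... + 2f(s_{5}) + f(s_6)].
Sum ≈ 423.6357.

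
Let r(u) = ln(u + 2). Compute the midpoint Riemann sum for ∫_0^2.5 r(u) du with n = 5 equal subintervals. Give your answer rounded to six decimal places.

2.884930

Δu = (2.5 − 0)/5 = 0.5.
Midpoints: 0.25, 0.75, 1.25, 1.75, 2.25.
r(0.25) ≈ 0.810930, r(0.75) ≈ 1.011601, r(1.25) ≈ 1.178655, r(1.75) ≈ 1.321756, r(2.25) ≈ 1.446919.
Sum = Δu · [r(0.25) + r(0.75) + r(1.25) + r(1.75) + r(2.25)].
Sum ≈ 2.884930.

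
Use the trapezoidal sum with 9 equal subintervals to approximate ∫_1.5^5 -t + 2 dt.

Δt = (5 − 1.5)/9 = 7/18.
f(1.5) = 0.5, f(17/9) = 1/9, f(41/18) = -5/18, f(8/3) = -2/3, f(55/18) = -19/18, f(31/9) = -13/9, f(23/6) = -11/6, f(38/9) = -20/9, f(83/18) = -47/18, f(5) = -3.
T_9 = (Δt/2)·[f(t_0) + 2f(t_1) + ... + 2f(t_{8}) + f(t_9)].
Sum = -4.375.

-4.375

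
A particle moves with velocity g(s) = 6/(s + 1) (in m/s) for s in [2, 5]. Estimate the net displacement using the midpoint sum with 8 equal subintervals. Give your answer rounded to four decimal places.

4.1560

Δs = (5 − 2)/8 = 0.375.
Midpoints: 2.1875, 2.5625, 2.9375, 3.3125, 3.6875, 4.0625, 4.4375, 4.8125.
g(2.1875) = 32/17, g(2.5625) = 32/19, g(2.9375) = 32/21, g(3.3125) = 32/23, g(3.6875) = 1.28, g(4.0625) = 32/27, g(4.4375) = 32/29, g(4.8125) = 32/31.
Sum = Δs · [g(2.1875) + g(2.5625) + g(2.9375) + ...].
Sum ≈ 4.1560.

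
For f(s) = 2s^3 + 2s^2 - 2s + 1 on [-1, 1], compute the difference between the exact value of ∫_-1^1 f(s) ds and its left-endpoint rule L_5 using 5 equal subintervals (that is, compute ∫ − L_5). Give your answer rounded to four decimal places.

-0.1067

Exact integral: ∫_-1^1 f(s) ds ≈ 3.333333.
L_5 = 3.44.
Error ≈ 3.333333 − 3.44 ≈ -0.1067.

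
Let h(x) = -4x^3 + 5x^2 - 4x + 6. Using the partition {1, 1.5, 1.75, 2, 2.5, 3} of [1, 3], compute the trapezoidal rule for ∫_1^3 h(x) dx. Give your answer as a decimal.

-42

Subinterval widths: 0.5, 0.25, 0.25, 0.5, 0.5.
h(1) = 3, h(1.5) = -2.25, h(1.75) = -7.125, h(2) = -14, h(2.5) = -35.25, h(3) = -69.
On each subinterval the trapezoid contributes (Δx_i/2)·[h(x_{i-1}) + h(x_i)].
Sum = -42.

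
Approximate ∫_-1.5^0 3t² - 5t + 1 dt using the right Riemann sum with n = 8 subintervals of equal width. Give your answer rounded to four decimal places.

Δt = (0 − (-1.5))/8 = 0.1875.
Right endpoints: -1.3125, -1.125, -0.9375, -0.75, -0.5625, -0.375, -0.1875, 0.
f(-1.3125) = 12.73046875, f(-1.125) = 10.421875, f(-0.9375) = 8.32421875, f(-0.75) = 6.4375, f(-0.5625) = 4.76171875, f(-0.375) = 3.296875, f(-0.1875) = 2.04296875, f(0) = 1.
Sum = Δt · [f(-1.3125) + f(-1.125) + f(-0.9375) + ...].
Sum ≈ 9.1904.

9.1904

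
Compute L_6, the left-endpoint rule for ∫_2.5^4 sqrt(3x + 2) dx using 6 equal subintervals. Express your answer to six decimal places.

5.050953

Δx = (4 − 2.5)/6 = 0.25.
Left endpoints: 2.5, 2.75, 3, 3.25, 3.5, 3.75.
f(2.5) ≈ 3.082207, f(2.75) ≈ 3.201562, f(3) ≈ 3.316625, f(3.25) ≈ 3.427827, f(3.5) ≈ 3.535534, f(3.75) ≈ 3.640055.
Sum = Δx · [f(2.5) + f(2.75) + f(3) + ...].
Sum ≈ 5.050953.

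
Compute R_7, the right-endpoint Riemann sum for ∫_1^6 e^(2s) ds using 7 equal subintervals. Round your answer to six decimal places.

152887.884533

Δs = (6 − 1)/7 = 5/7.
Right endpoints: 12/7, 17/7, 22/7, 27/7, 32/7, 37/7, 6.
f(12/7) ≈ 30.832565, f(17/7) ≈ 128.656088, f(22/7) ≈ 536.847616, f(27/7) ≈ 2240.122239, f(32/7) ≈ 9347.433970, f(37/7) ≈ 39004.354449, f(6) ≈ 162754.791419.
Sum = Δs · [f(12/7) + f(17/7) + f(22/7) + ...].
Sum ≈ 152887.884533.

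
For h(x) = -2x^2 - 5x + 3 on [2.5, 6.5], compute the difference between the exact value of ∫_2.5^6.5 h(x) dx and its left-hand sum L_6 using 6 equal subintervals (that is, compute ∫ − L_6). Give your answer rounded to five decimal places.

-30.07407

Exact integral: ∫_2.5^6.5 h(x) dx ≈ -250.6666667.
L_6 ≈ -220.5925926.
Error ≈ -250.6666667 − (-220.5925926) ≈ -30.07407.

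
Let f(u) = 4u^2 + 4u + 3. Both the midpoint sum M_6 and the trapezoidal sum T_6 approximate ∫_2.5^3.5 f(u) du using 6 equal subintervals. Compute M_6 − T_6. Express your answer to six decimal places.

M_6 ≈ 51.32407407.
T_6 ≈ 51.35185185.
M_6 − T_6 ≈ -0.027778.

-0.027778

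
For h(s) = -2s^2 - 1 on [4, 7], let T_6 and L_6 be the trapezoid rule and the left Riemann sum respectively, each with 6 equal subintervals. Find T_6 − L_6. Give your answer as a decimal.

-16.5

T_6 = -189.25.
L_6 = -172.75.
T_6 − L_6 = -16.5.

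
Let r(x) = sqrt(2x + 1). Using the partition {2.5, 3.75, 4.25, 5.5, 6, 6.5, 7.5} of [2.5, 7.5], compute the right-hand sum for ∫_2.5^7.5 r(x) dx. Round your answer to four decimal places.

17.1892

Subinterval widths: 1.25, 0.5, 1.25, 0.5, 0.5, 1.
Right endpoints: 3.75, 4.25, 5.5, 6, 6.5, 7.5.
r(3.75) ≈ 2.9155, r(4.25) ≈ 3.0822, r(5.5) ≈ 3.4641, r(6) ≈ 3.6056, r(6.5) ≈ 3.7417, r(7.5) ≈ 4.0000.
Sum = Σ Δx_i · r(x_i).
Sum ≈ 17.1892.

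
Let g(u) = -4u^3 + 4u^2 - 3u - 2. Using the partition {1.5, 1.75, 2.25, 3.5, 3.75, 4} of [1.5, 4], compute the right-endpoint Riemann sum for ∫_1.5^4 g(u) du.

-283.375

Subinterval widths: 0.25, 0.5, 1.25, 0.25, 0.25.
Right endpoints: 1.75, 2.25, 3.5, 3.75, 4.
g(1.75) = -16.4375, g(2.25) = -34.0625, g(3.5) = -135, g(3.75) = -167.9375, g(4) = -206.
Sum = Σ Δu_i · g(u_i).
Sum = -283.375.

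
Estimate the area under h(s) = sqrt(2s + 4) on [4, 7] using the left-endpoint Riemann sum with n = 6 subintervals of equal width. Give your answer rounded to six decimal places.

11.403700

Δs = (7 − 4)/6 = 0.5.
Left endpoints: 4, 4.5, 5, 5.5, 6, 6.5.
h(4) ≈ 3.464102, h(4.5) ≈ 3.605551, h(5) ≈ 3.741657, h(5.5) ≈ 3.872983, h(6) ≈ 4.000000, h(6.5) ≈ 4.123106.
Sum = Δs · [h(4) + h(4.5) + h(5) + ...].
Sum ≈ 11.403700.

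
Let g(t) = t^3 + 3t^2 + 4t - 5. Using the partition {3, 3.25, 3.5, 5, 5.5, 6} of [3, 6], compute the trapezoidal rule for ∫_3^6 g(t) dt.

541.48828125

Subinterval widths: 0.25, 0.25, 1.5, 0.5, 0.5.
g(3) = 61, g(3.25) = 74.015625, g(3.5) = 88.625, g(5) = 215, g(5.5) = 274.125, g(6) = 343.
On each subinterval the trapezoid contributes (Δt_i/2)·[g(t_{i-1}) + g(t_i)].
Sum = 541.48828125.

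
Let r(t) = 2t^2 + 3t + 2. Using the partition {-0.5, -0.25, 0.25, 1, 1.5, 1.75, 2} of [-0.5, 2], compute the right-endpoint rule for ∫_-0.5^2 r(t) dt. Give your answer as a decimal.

19.875

Subinterval widths: 0.25, 0.5, 0.75, 0.5, 0.25, 0.25.
Right endpoints: -0.25, 0.25, 1, 1.5, 1.75, 2.
r(-0.25) = 1.375, r(0.25) = 2.875, r(1) = 7, r(1.5) = 11, r(1.75) = 13.375, r(2) = 16.
Sum = Σ Δt_i · r(t_i).
Sum = 19.875.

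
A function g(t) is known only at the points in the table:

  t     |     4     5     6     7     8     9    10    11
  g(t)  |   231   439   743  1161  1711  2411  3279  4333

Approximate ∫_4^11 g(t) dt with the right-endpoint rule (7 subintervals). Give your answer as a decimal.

14077

Δt = 1.
Sum = 1·[439 + 743 + 1161 + 1711 + 2411 + 3279 + 4333] = 14077.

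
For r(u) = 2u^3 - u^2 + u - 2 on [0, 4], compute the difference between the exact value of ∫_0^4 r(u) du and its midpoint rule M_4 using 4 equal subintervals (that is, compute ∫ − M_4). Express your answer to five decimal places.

3.66667

Exact integral: ∫_0^4 r(u) du ≈ 106.6666667.
M_4 = 103.
Error ≈ 106.6666667 − 103 ≈ 3.66667.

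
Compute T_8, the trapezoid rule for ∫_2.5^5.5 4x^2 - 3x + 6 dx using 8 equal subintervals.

Δx = (5.5 − 2.5)/8 = 0.375.
f(2.5) = 23.5, f(2.875) = 30.4375, f(3.25) = 38.5, f(3.625) = 47.6875, f(4) = 58, f(4.375) = 69.4375, f(4.75) = 82, f(5.125) = 95.6875, f(5.5) = 110.5.
T_8 = (Δx/2)·[f(x_0) + 2f(x_1) + ... + 2f(x_{7}) + f(x_8)].
Sum = 183.28125.

183.28125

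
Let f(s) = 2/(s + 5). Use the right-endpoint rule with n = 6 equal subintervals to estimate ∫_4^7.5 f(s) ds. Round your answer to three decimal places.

0.639

Δs = (7.5 − 4)/6 = 7/12.
Right endpoints: 55/12, 31/6, 5.75, 19/3, 83/12, 7.5.
f(55/12) = 24/115, f(31/6) = 12/61, f(5.75) = 8/43, f(19/3) = 3/17, f(83/12) = 24/143, f(7.5) = 0.16.
Sum = Δs · [f(55/12) + f(31/6) + f(5.75) + ...].
Sum ≈ 0.639.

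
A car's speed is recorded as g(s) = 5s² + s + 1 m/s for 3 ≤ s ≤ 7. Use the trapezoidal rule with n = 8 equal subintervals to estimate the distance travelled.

Δs = (7 − 3)/8 = 0.5.
g(3) = 49, g(3.5) = 65.75, g(4) = 85, g(4.5) = 106.75, g(5) = 131, g(5.5) = 157.75, g(6) = 187, g(6.5) = 218.75, g(7) = 253.
T_8 = (Δs/2)·[g(s_0) + 2g(s_1) + ... + 2g(s_{7}) + g(s_8)].
Sum = 551.5.

551.5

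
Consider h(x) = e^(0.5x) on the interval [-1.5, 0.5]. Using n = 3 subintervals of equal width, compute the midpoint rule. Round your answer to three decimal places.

Δx = (0.5 − (-1.5))/3 = 2/3.
Midpoints: -7/6, -0.5, 1/6.
h(-7/6) ≈ 0.558, h(-0.5) ≈ 0.779, h(1/6) ≈ 1.087.
Sum = Δx · [h(-7/6) + h(-0.5) + h(1/6)].
Sum ≈ 1.616.

1.616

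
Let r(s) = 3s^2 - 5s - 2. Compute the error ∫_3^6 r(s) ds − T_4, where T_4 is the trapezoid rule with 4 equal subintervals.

Exact integral: ∫_3^6 r(s) ds = 115.5.
T_4 = 116.34375.
Error = 115.5 − 116.34375 = -0.84375.

-0.84375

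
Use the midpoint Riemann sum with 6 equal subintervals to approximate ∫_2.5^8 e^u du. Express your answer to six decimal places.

Δu = (8 − 2.5)/6 = 11/12.
Midpoints: 71/24, 3.875, 115/24, 137/24, 6.625, 181/24.
f(71/24) ≈ 19.265835, f(3.875) ≈ 48.182698, f(115/24) ≈ 120.502038, f(137/24) ≈ 301.368369, f(6.625) ≈ 753.704213, f(181/24) ≈ 1884.969024.
Sum = Δu · [f(71/24) + f(3.875) + f(115/24) + ...].
Sum ≈ 2867.326162.

2867.326162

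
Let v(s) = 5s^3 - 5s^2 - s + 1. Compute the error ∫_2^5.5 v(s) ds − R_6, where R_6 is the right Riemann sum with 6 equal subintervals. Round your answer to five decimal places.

-201.83435

Exact integral: ∫_2^5.5 v(s) ds ≈ 850.2447917.
R_6 ≈ 1052.0791377.
Error ≈ 850.2447917 − 1052.0791377 ≈ -201.83435.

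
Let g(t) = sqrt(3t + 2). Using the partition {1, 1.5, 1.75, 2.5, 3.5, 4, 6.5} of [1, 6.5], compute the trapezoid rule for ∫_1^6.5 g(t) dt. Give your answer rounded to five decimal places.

Subinterval widths: 0.5, 0.25, 0.75, 1, 0.5, 2.5.
g(1) ≈ 2.23607, g(1.5) ≈ 2.54951, g(1.75) ≈ 2.69258, g(2.5) ≈ 3.08221, g(3.5) ≈ 3.53553, g(4) ≈ 3.74166, g(6.5) ≈ 4.63681.
On each subinterval the trapezoid contributes (Δt_i/2)·[g(t_{i-1}) + g(t_i)].
Sum ≈ 19.61845.

19.61845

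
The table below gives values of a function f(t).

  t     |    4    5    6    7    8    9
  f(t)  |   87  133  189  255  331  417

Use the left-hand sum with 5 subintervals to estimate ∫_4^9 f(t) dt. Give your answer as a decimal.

Δt = 1.
Sum = 1·[87 + 133 + 189 + 255 + 331] = 995.

995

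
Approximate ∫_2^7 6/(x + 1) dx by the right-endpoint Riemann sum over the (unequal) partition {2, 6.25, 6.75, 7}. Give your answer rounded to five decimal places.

Subinterval widths: 4.25, 0.5, 0.25.
Right endpoints: 6.25, 6.75, 7.
f(6.25) = 24/29, f(6.75) = 24/31, f(7) = 0.75.
Sum = Σ Δx_i · f(x_i).
Sum ≈ 4.09184.

4.09184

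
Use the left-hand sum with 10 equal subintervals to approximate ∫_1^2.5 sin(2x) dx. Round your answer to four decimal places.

-0.2072

Δx = (2.5 − 1)/10 = 0.15.
Left endpoints: 1, 1.15, 1.3, 1.45, 1.6, 1.75, 1.9, 2.05, 2.2, 2.35.
f(1) ≈ 0.9093, f(1.15) ≈ 0.7457, f(1.3) ≈ 0.5155, f(1.45) ≈ 0.2392, f(1.6) ≈ -0.0584, f(1.75) ≈ -0.3508, f(1.9) ≈ -0.6119, f(2.05) ≈ -0.8183, f(2.2) ≈ -0.9516, f(2.35) ≈ -0.9999.
Sum = Δx · [f(1) + f(1.15) + f(1.3) + ...].
Sum ≈ -0.2072.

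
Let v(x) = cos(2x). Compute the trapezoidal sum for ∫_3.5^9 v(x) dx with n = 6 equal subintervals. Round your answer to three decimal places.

-0.495

Δx = (9 − 3.5)/6 = 11/12.
v(3.5) ≈ 0.754, v(53/12) ≈ -0.830, v(16/3) ≈ -0.323, v(6.25) ≈ 0.998, v(43/6) ≈ -0.195, v(97/12) ≈ -0.897, v(9) ≈ 0.660.
T_6 = (Δx/2)·[v(x_0) + 2v(x_1) + ... + 2v(x_{5}) + v(x_6)].
Sum ≈ -0.495.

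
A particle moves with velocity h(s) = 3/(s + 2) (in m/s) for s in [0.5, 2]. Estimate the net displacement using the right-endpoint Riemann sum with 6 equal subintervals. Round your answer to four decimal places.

Δs = (2 − 0.5)/6 = 0.25.
Right endpoints: 0.75, 1, 1.25, 1.5, 1.75, 2.
h(0.75) = 12/11, h(1) = 1, h(1.25) = 12/13, h(1.5) = 6/7, h(1.75) = 0.8, h(2) = 0.75.
Sum = Δs · [h(0.75) + h(1) + h(1.25) + ...].
Sum ≈ 1.3553.

1.3553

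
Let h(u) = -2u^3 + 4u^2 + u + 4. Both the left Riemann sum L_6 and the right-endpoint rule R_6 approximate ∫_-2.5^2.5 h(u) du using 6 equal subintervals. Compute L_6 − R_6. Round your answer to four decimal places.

47.9167

L_6 ≈ 87.939815.
R_6 ≈ 40.023148.
L_6 − R_6 ≈ 47.9167.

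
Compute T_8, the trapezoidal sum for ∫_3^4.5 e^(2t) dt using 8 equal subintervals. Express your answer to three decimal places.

3894.837

Δt = (4.5 − 3)/8 = 0.1875.
f(3) ≈ 403.429, f(3.1875) ≈ 586.985, f(3.375) ≈ 854.059, f(3.5625) ≈ 1242.648, f(3.75) ≈ 1808.042, f(3.9375) ≈ 2630.686, f(4.125) ≈ 3827.626, f(4.3125) ≈ 5569.163, f(4.5) ≈ 8103.084.
T_8 = (Δt/2)·[f(t_0) + 2f(t_1) + ... + 2f(t_{7}) + f(t_8)].
Sum ≈ 3894.837.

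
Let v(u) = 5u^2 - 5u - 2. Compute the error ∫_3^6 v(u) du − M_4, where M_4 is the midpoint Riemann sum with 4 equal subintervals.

0.703125

Exact integral: ∫_3^6 v(u) du = 241.5.
M_4 = 240.796875.
Error = 241.5 − 240.796875 = 0.703125.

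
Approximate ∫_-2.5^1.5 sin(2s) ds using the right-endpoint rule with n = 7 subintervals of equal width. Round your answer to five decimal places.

0.33230

Δs = (1.5 − (-2.5))/7 = 4/7.
Right endpoints: -27/14, -19/14, -11/14, -3/14, 5/14, 13/14, 1.5.
f(-27/14) ≈ 0.65603, f(-19/14) ≈ -0.41442, f(-11/14) ≈ -1.00000, f(-3/14) ≈ -0.41557, f(5/14) ≈ 0.65508, f(13/14) ≈ 0.95928, f(1.5) ≈ 0.14112.
Sum = Δs · [f(-27/14) + f(-19/14) + f(-11/14) + ...].
Sum ≈ 0.33230.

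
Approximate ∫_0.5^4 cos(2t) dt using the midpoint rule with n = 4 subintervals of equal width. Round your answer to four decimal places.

0.0843

Δt = (4 − 0.5)/4 = 0.875.
Midpoints: 0.9375, 1.8125, 2.6875, 3.5625.
f(0.9375) ≈ -0.2995, f(1.8125) ≈ -0.8854, f(2.6875) ≈ 0.6152, f(3.5625) ≈ 0.6661.
Sum = Δt · [f(0.9375) + f(1.8125) + f(2.6875) + f(3.5625)].
Sum ≈ 0.0843.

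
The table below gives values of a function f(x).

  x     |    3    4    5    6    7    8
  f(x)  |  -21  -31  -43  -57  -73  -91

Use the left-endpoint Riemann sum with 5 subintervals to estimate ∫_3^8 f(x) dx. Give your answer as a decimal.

Δx = 1.
Sum = 1·[(-21) + (-31) + (-43) + (-57) + (-73)] = -225.

-225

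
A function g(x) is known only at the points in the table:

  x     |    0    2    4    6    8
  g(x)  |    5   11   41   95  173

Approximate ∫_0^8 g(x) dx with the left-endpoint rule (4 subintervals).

304

Δx = 2.
Sum = 2·[5 + 11 + 41 + 95] = 304.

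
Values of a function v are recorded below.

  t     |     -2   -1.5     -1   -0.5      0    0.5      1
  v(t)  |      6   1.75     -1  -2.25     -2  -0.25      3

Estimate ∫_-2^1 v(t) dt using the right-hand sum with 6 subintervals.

Δt = 0.5.
Sum = 0.5·[1.75 + (-1) + (-2.25) + (-2) + (-0.25) + 3] = -0.375.

-0.375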